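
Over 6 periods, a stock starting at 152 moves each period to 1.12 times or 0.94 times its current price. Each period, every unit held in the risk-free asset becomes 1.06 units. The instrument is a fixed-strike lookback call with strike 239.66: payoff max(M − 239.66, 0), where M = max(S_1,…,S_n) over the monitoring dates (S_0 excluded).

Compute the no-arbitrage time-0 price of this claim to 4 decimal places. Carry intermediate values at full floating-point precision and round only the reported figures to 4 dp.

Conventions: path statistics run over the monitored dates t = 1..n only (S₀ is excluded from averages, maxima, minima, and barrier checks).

price = 6.4877

Set p* = 0.6667 (from d < R < u); the path-dependent value is the discounted p*-expectation over all price paths.
Enumerate all 2^6 = 64 price paths (U = up ×1.12, D = down ×0.94); each path with k up-moves has probability p*^k·(1−p*)^(6−k).
DDDDDD: M=142.8800, payoff=0.0000, prob=0.001372
UDDDDD: M=170.2400, payoff=0.0000, prob=0.002743
DUDDDD: M=160.0256, payoff=0.0000, prob=0.002743
UUDDDD: M=190.6688, payoff=0.0000, prob=0.005487
DDUDDD: M=150.4241, payoff=0.0000, prob=0.002743
UDUDDD: M=179.2287, payoff=0.0000, prob=0.005487
DUUDDD: M=179.2287, payoff=0.0000, prob=0.005487
UUUDDD: M=213.5491, payoff=0.0000, prob=0.010974
DDDUDD: M=142.8800, payoff=0.0000, prob=0.002743
UDDUDD: M=170.2400, payoff=0.0000, prob=0.005487
DUDUDD: M=168.4750, payoff=0.0000, prob=0.005487
UUDUDD: M=200.7361, payoff=0.0000, prob=0.010974
DDUUDD: M=168.4750, payoff=0.0000, prob=0.005487
UDUUDD: M=200.7361, payoff=0.0000, prob=0.010974
DUUUDD: M=200.7361, payoff=0.0000, prob=0.010974
UUUUDD: M=239.1749, payoff=0.0000, prob=0.021948
DDDDUD: M=142.8800, payoff=0.0000, prob=0.002743
UDDDUD: M=170.2400, payoff=0.0000, prob=0.005487
DUDDUD: M=160.0256, payoff=0.0000, prob=0.005487
UUDDUD: M=190.6688, payoff=0.0000, prob=0.010974
DDUDUD: M=158.3665, payoff=0.0000, prob=0.005487
UDUDUD: M=188.6919, payoff=0.0000, prob=0.010974
DUUDUD: M=188.6919, payoff=0.0000, prob=0.010974
UUUDUD: M=224.8244, payoff=0.0000, prob=0.021948
DDDUUD: M=158.3665, payoff=0.0000, prob=0.005487
UDDUUD: M=188.6919, payoff=0.0000, prob=0.010974
DUDUUD: M=188.6919, payoff=0.0000, prob=0.010974
UUDUUD: M=224.8244, payoff=0.0000, prob=0.021948
DDUUUD: M=188.6919, payoff=0.0000, prob=0.010974
UDUUUD: M=224.8244, payoff=0.0000, prob=0.021948
DUUUUD: M=224.8244, payoff=0.0000, prob=0.021948
UUUUUD: M=267.8759, payoff=28.2159, prob=0.043896
DDDDDU: M=142.8800, payoff=0.0000, prob=0.002743
UDDDDU: M=170.2400, payoff=0.0000, prob=0.005487
DUDDDU: M=160.0256, payoff=0.0000, prob=0.005487
UUDDDU: M=190.6688, payoff=0.0000, prob=0.010974
DDUDDU: M=150.4241, payoff=0.0000, prob=0.005487
UDUDDU: M=179.2287, payoff=0.0000, prob=0.010974
DUUDDU: M=179.2287, payoff=0.0000, prob=0.010974
UUUDDU: M=213.5491, payoff=0.0000, prob=0.021948
DDDUDU: M=148.8645, payoff=0.0000, prob=0.005487
UDDUDU: M=177.3704, payoff=0.0000, prob=0.010974
DUDUDU: M=177.3704, payoff=0.0000, prob=0.010974
UUDUDU: M=211.3350, payoff=0.0000, prob=0.021948
DDUUDU: M=177.3704, payoff=0.0000, prob=0.010974
UDUUDU: M=211.3350, payoff=0.0000, prob=0.021948
DUUUDU: M=211.3350, payoff=0.0000, prob=0.021948
UUUUDU: M=251.8034, payoff=12.1434, prob=0.043896
DDDDUU: M=148.8645, payoff=0.0000, prob=0.005487
UDDDUU: M=177.3704, payoff=0.0000, prob=0.010974
DUDDUU: M=177.3704, payoff=0.0000, prob=0.010974
UUDDUU: M=211.3350, payoff=0.0000, prob=0.021948
DDUDUU: M=177.3704, payoff=0.0000, prob=0.010974
UDUDUU: M=211.3350, payoff=0.0000, prob=0.021948
DUUDUU: M=211.3350, payoff=0.0000, prob=0.021948
UUUDUU: M=251.8034, payoff=12.1434, prob=0.043896
DDDUUU: M=177.3704, payoff=0.0000, prob=0.010974
UDDUUU: M=211.3350, payoff=0.0000, prob=0.021948
DUDUUU: M=211.3350, payoff=0.0000, prob=0.021948
UUDUUU: M=251.8034, payoff=12.1434, prob=0.043896
DDUUUU: M=211.3350, payoff=0.0000, prob=0.021948
UDUUUU: M=251.8034, payoff=12.1434, prob=0.043896
DUUUUU: M=251.8034, payoff=12.1434, prob=0.043896
UUUUUU: M=300.0210, payoff=60.3610, prob=0.087791
Price = Σ prob·payoff / R^6 = 9.202960 / 1.418519 = 6.4877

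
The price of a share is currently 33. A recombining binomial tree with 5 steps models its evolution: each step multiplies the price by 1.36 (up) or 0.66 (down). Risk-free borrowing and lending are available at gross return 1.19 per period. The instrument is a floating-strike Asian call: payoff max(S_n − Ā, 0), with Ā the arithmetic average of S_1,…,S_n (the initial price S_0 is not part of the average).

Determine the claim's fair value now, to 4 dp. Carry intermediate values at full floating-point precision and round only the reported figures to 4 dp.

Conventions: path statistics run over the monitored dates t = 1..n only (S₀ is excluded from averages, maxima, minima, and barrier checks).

Under the martingale measure an up-move has probability p* = 0.7571; value the claim as the probability-weighted average of per-path payoffs, discounted 5 periods at R = 1.19.
Enumerate all 2^5 = 32 price paths (U = up ×1.36, D = down ×0.66); each path with k up-moves has probability p*^k·(1−p*)^(5−k).
DDDDD: Ā=11.2073, payoff=0.0000, prob=0.000845
UDDDD: Ā=23.0938, payoff=0.0000, prob=0.002634
DUDDD: Ā=18.4738, payoff=0.0000, prob=0.002634
UUDDD: Ā=38.0673, payoff=0.0000, prob=0.008211
DDUDD: Ā=15.4246, payoff=0.0000, prob=0.002634
UDUDD: Ā=31.7841, payoff=0.0000, prob=0.008211
DUUDD: Ā=27.1641, payoff=0.0000, prob=0.008211
UUUDD: Ā=55.9745, payoff=0.0000, prob=0.025600
DDDUD: Ā=13.4122, payoff=0.0000, prob=0.002634
UDDUD: Ā=27.6372, payoff=0.0000, prob=0.008211
DUDUD: Ā=23.0172, payoff=0.0000, prob=0.008211
UUDUD: Ā=47.4294, payoff=0.0000, prob=0.025600
DDUUD: Ā=19.9680, payoff=0.0000, prob=0.008211
UDUUD: Ā=41.1462, payoff=0.0000, prob=0.025600
DUUUD: Ā=36.5262, payoff=0.0000, prob=0.025600
UUUUD: Ā=75.2661, payoff=0.0000, prob=0.079811
DDDDU: Ā=12.0839, payoff=0.0000, prob=0.002634
UDDDU: Ā=24.9002, payoff=0.0000, prob=0.008211
DUDDU: Ā=20.2802, payoff=0.0000, prob=0.008211
UUDDU: Ā=41.7896, payoff=0.0000, prob=0.025600
DDUDU: Ā=17.2310, payoff=0.3168, prob=0.008211
UDUDU: Ā=35.5064, payoff=0.6528, prob=0.025600
DUUDU: Ā=30.8864, payoff=5.2728, prob=0.025600
UUUDU: Ā=63.6447, payoff=10.8652, prob=0.079811
DDDUU: Ā=15.2186, payoff=2.3293, prob=0.008211
UDDUU: Ā=31.3595, payoff=4.7997, prob=0.025600
DUDUU: Ā=26.7395, payoff=9.4197, prob=0.025600
UUDUU: Ā=55.0995, payoff=19.4103, prob=0.079811
DDUUU: Ā=23.6903, payoff=12.4689, prob=0.025600
UDUUU: Ā=48.8163, payoff=25.6935, prob=0.079811
DUUUU: Ā=44.1963, payoff=30.3135, prob=0.079811
UUUUU: Ā=91.0712, payoff=62.4642, prob=0.248822
Price = Σ prob·payoff / R^5 = 23.285400 / 2.386354 = 9.7577

price = 9.7577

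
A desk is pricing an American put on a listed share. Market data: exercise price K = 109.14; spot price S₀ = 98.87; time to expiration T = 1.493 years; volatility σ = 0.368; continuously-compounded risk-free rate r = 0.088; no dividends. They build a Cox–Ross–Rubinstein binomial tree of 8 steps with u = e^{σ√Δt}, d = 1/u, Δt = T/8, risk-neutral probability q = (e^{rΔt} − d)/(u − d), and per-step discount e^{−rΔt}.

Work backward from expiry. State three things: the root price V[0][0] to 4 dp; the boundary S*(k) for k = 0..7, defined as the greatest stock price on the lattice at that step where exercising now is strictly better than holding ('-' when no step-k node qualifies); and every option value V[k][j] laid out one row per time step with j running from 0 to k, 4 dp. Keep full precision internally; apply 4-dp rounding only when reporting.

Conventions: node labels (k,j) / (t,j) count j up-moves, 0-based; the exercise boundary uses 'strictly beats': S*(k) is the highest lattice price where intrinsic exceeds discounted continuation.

Δt=0.18663  u=1.17231  d=0.85302  q=0.51220  discount=0.98371
step 8 (expiry): payoffs max(K−S,0) = 81.4244 71.0502 56.7927 37.1985 10.2700 0.0000 0.0000 0.0000 0.0000
step 7: (k=7,j=0): S=32.4913, K−S=76.6487, hold=74.8710 ⇒ V=76.6487 exercise | (k=7,j=1): S=44.6531, K−S=64.4869, hold=62.7091 ⇒ V=64.4869 exercise | (k=7,j=2): S=61.3673, K−S=47.7727, hold=45.9950 ⇒ V=47.7727 exercise | (k=7,j=3): S=84.3377, K−S=24.8023, hold=23.0245 ⇒ V=24.8023 exercise | (k=7,j=4): S=115.9063, K−S=0.0000, hold=4.9281 ⇒ V=4.9281 continue | (k=7,j=5): S=159.2914, K−S=0.0000, hold=0.0000 ⇒ V=0.0000 continue | (k=7,j=6): S=218.9160, K−S=0.0000, hold=0.0000 ⇒ V=0.0000 continue | (k=7,j=7): S=300.8587, K−S=0.0000, hold=0.0000 ⇒ V=0.0000 continue  boundary S*=84.3377
step 6: (k=6,j=0): S=38.0898, K−S=71.0502, hold=69.2724 ⇒ V=71.0502 exercise | (k=6,j=1): S=52.3473, K−S=56.7927, hold=55.0149 ⇒ V=56.7927 exercise | (k=6,j=2): S=71.9415, K−S=37.1985, hold=35.4208 ⇒ V=37.1985 exercise | (k=6,j=3): S=98.8700, K−S=10.2700, hold=14.3845 ⇒ V=14.3845 continue | (k=6,j=4): S=135.8782, K−S=0.0000, hold=2.3648 ⇒ V=2.3648 continue | (k=6,j=5): S=186.7389, K−S=0.0000, hold=0.0000 ⇒ V=0.0000 continue | (k=6,j=6): S=256.6375, K−S=0.0000, hold=0.0000 ⇒ V=0.0000 continue  boundary S*=71.9415
step 5: (k=5,j=0): S=44.6531, K−S=64.4869, hold=62.7091 ⇒ V=64.4869 exercise | (k=5,j=1): S=61.3673, K−S=47.7727, hold=45.9950 ⇒ V=47.7727 exercise | (k=5,j=2): S=84.3377, K−S=24.8023, hold=25.0976 ⇒ V=25.0976 continue | (k=5,j=3): S=115.9063, K−S=0.0000, hold=8.0940 ⇒ V=8.0940 continue | (k=5,j=4): S=159.2914, K−S=0.0000, hold=1.1347 ⇒ V=1.1347 continue | (k=5,j=5): S=218.9160, K−S=0.0000, hold=0.0000 ⇒ V=0.0000 continue  boundary S*=61.3673
step 4: (k=4,j=0): S=52.3473, K−S=56.7927, hold=55.0149 ⇒ V=56.7927 exercise | (k=4,j=1): S=71.9415, K−S=37.1985, hold=35.5696 ⇒ V=37.1985 exercise | (k=4,j=2): S=98.8700, K−S=10.2700, hold=16.1214 ⇒ V=16.1214 continue | (k=4,j=3): S=135.8782, K−S=0.0000, hold=4.4557 ⇒ V=4.4557 continue | (k=4,j=4): S=186.7389, K−S=0.0000, hold=0.5445 ⇒ V=0.5445 continue  boundary S*=71.9415
step 3: (k=3,j=0): S=61.3673, K−S=47.7727, hold=45.9950 ⇒ V=47.7727 exercise | (k=3,j=1): S=84.3377, K−S=24.8023, hold=25.9728 ⇒ V=25.9728 continue | (k=3,j=2): S=115.9063, K−S=0.0000, hold=9.9810 ⇒ V=9.9810 continue | (k=3,j=3): S=159.2914, K−S=0.0000, hold=2.4124 ⇒ V=2.4124 continue  boundary S*=61.3673
step 2: (k=2,j=0): S=71.9415, K−S=37.1985, hold=36.0105 ⇒ V=37.1985 exercise | (k=2,j=1): S=98.8700, K−S=10.2700, hold=17.4921 ⇒ V=17.4921 continue | (k=2,j=2): S=135.8782, K−S=0.0000, hold=6.0049 ⇒ V=6.0049 continue  boundary S*=71.9415
step 1: (k=1,j=0): S=84.3377, K−S=24.8023, hold=26.6634 ⇒ V=26.6634 continue | (k=1,j=1): S=115.9063, K−S=0.0000, hold=11.4193 ⇒ V=11.4193 continue  boundary S*=-
step 0: (k=0,j=0): S=98.8700, K−S=10.2700, hold=18.5483 ⇒ V=18.5483 continue  boundary S*=-

price = 18.5483
boundary = - - 71.9415 61.3673 71.9415 61.3673 71.9415 84.3377
tree:
18.5483
26.6634 11.4193
37.1985 17.4921 6.0049
47.7727 25.9728 9.9810 2.4124
56.7927 37.1985 16.1214 4.4557 0.5445
64.4869 47.7727 25.0976 8.0940 1.1347 0.0000
71.0502 56.7927 37.1985 14.3845 2.3648 0.0000 0.0000
76.6487 64.4869 47.7727 24.8023 4.9281 0.0000 0.0000 0.0000
81.4244 71.0502 56.7927 37.1985 10.2700 0.0000 0.0000 0.0000 0.0000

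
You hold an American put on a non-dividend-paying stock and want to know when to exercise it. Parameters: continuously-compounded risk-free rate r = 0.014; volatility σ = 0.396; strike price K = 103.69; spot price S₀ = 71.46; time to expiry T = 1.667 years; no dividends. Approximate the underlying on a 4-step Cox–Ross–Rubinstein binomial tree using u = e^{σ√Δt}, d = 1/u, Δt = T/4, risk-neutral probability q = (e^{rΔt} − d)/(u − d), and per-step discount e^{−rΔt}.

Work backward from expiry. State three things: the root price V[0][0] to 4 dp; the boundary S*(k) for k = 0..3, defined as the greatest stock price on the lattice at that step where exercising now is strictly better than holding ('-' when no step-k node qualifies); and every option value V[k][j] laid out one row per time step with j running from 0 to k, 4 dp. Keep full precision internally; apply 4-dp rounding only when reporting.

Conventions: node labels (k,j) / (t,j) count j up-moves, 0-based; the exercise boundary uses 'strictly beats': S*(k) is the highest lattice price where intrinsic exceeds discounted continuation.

price = 37.0886
boundary = - - 42.8563 55.3400
tree:
37.0886
48.7229 23.2239
60.8337 34.4227 9.7153
70.5013 48.3500 17.6953 0.0000
77.9880 60.8337 32.2300 0.0000 0.0000

params: Δt=0.41675 u=1.29129 d=0.77442 q=0.44776 e^(-rΔt)=0.99418
t_4 payoffs: 77.9880 60.8337 32.2300 0.0000 0.0000
t_3: node(3,0) S=33.1887 payoff=70.5013 vs cont=69.8980 → 70.5013 [stop]  node(3,1) S=55.3400 payoff=48.3500 vs cont=47.7468 → 48.3500 [stop]  node(3,2) S=92.2757 payoff=11.4143 vs cont=17.6953 → 17.6953 [wait]  node(3,3) S=153.8634 payoff=0.0000 vs cont=0.0000 → 0.0000 [wait]  ⇒ S*(3)=55.3400
t_2: node(2,0) S=42.8563 payoff=60.8337 vs cont=60.2305 → 60.8337 [stop]  node(2,1) S=71.4600 payoff=32.2300 vs cont=34.4227 → 34.4227 [wait]  node(2,2) S=119.1547 payoff=0.0000 vs cont=9.7153 → 9.7153 [wait]  ⇒ S*(2)=42.8563
t_1: node(1,0) S=55.3400 payoff=48.3500 vs cont=48.7229 → 48.7229 [wait]  node(1,1) S=92.2757 payoff=11.4143 vs cont=23.2239 → 23.2239 [wait]  ⇒ S*(1)=-
t_0: node(0,0) S=71.4600 payoff=32.2300 vs cont=37.0886 → 37.0886 [wait]  ⇒ S*(0)=-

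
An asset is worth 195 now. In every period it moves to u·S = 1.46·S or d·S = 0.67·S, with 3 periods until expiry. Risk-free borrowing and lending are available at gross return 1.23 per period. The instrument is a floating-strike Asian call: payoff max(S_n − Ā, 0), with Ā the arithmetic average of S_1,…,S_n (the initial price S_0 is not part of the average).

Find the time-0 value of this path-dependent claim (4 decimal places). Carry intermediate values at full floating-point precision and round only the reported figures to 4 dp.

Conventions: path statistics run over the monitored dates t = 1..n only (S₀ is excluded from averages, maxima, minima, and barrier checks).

With p* = (R−d)/(u−d) = 0.7089, sum probability × payoff across the paths and divide by R^3.
Enumerate all 2^3 = 8 price paths (U = up ×1.46, D = down ×0.67); each path with k up-moves has probability p*^k·(1−p*)^(3−k).
DDD: Ā=92.2781, payoff=0.0000, prob=0.024678
UDD: Ā=201.0836, payoff=0.0000, prob=0.060084
DUD: Ā=149.7336, payoff=0.0000, prob=0.060084
UUD: Ā=326.2852, payoff=0.0000, prob=0.146293
DDU: Ā=115.3291, payoff=12.4727, prob=0.060084
UDU: Ā=251.3142, payoff=27.1794, prob=0.146293
DUU: Ā=199.9642, payoff=78.5294, prob=0.146293
UUU: Ā=435.7428, payoff=171.1237, prob=0.356191
Price = Σ prob·payoff / R^3 = 77.166526 / 1.860867 = 41.4680

price = 41.4680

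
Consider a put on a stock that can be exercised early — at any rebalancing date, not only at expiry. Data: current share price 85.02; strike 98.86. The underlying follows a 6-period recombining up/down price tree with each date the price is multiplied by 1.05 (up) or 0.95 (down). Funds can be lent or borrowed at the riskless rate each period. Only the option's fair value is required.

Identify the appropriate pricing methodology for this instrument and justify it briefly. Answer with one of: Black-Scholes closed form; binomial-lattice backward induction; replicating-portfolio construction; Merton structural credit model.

Key observation: the exercise right at every one of the 6 steps is what matters: each node needs max(98.86 − S, continuation), which only the stepwise tree valuation starting from spot 85.02 delivers.

framework: binomial-lattice backward induction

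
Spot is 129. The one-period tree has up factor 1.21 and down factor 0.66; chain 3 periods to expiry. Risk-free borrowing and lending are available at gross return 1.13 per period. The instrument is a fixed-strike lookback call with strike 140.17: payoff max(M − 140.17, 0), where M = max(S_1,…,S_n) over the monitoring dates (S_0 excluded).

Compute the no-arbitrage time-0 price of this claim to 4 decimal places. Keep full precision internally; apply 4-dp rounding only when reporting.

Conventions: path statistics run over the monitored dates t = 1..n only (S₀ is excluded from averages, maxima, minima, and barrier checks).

price = 43.1712

Set p* = 0.8545 (from d < R < u); the path-dependent value is the discounted p*-expectation over all price paths.
Enumerate all 2^3 = 8 price paths (U = up ×1.21, D = down ×0.66); each path with k up-moves has probability p*^k·(1−p*)^(3−k).
DDD: M=85.1400, payoff=0.0000, prob=0.003077
UDD: M=156.0900, payoff=15.9200, prob=0.018080
DUD: M=103.0194, payoff=0.0000, prob=0.018080
UUD: M=188.8689, payoff=48.6989, prob=0.106218
DDU: M=85.1400, payoff=0.0000, prob=0.018080
UDU: M=156.0900, payoff=15.9200, prob=0.106218
DUU: M=124.6535, payoff=0.0000, prob=0.106218
UUU: M=228.5314, payoff=88.3614, prob=0.624030
Price = Σ prob·payoff / R^3 = 62.291660 / 1.442897 = 43.1712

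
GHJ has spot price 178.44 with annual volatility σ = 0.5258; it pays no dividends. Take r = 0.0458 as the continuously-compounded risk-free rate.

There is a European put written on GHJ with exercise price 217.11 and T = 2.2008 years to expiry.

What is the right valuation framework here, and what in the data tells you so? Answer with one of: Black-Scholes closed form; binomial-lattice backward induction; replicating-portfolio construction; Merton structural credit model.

framework: Black-Scholes closed form

Key observation: with GHJ following a GBM at constant σ and r, the European put struck at 217.11 prices in closed form — nothing here needs a stepwise model or a balance sheet.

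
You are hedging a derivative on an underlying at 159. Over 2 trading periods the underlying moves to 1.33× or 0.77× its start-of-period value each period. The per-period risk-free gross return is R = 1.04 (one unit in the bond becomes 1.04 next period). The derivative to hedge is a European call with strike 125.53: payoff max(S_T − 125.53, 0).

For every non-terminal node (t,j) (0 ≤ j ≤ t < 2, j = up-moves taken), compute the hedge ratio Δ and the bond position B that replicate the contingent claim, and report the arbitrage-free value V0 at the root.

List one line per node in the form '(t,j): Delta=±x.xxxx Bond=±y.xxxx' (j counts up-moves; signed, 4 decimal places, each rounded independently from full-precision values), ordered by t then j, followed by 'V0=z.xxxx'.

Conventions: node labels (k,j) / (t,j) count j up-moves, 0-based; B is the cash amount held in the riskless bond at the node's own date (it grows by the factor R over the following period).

Arbitrage-free pricing uses the up-move probability p* = (R−d)/(u−d) = 0.4821, discounting each step at R = 1.04.
Payoffs at expiry: V(2,0)=0.0000, V(2,1)=37.3019, V(2,2)=155.7251
(1,0): S=122.4300. Δ = (V_up−V_dn)/(S_up−S_dn) = (37.3019−0.0000)/(162.8319−94.2711) = 0.5441. V = [p*·37.3019 + (1−p*)·0.0000]/1.04 = 17.2931. B = V − Δ·S = -49.3174.
(1,1): S=211.4700. Δ = (V_up−V_dn)/(S_up−S_dn) = (155.7251−37.3019)/(281.2551−162.8319) = 1.0000. V = [p*·155.7251 + (1−p*)·37.3019]/1.04 = 90.7681. B = V − Δ·S = -120.7019.
(0,0): S=159.0000. Δ = (V_up−V_dn)/(S_up−S_dn) = (90.7681−17.2931)/(211.4700−122.4300) = 0.8252. V = [p*·90.7681 + (1−p*)·17.2931]/1.04 = 50.6909. B = V − Δ·S = -80.5144.
Verification: the root portfolio costs Δ(0,0)·S0 + B(0,0) = 50.6909, matching V0.

(0,0): Delta=0.8252 Bond=-80.5144
(1,0): Delta=0.5441 Bond=-49.3174
(1,1): Delta=1.0000 Bond=-120.7019
V0=50.6909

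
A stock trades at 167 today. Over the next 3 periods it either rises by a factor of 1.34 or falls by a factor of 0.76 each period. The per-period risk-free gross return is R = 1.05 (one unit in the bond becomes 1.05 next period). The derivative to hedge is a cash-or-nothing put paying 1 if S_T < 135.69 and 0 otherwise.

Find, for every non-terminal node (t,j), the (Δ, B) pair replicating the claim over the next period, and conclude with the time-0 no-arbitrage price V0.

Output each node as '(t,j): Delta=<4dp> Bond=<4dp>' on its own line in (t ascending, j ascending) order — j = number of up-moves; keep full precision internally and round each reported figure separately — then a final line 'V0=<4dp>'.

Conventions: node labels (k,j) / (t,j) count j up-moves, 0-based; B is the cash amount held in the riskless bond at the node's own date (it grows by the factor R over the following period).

(0,0): Delta=-0.0047 Bond=1.2138
(1,0): Delta=-0.0065 Bond=1.5013
(1,1): Delta=-0.0037 Bond=1.0478
(2,0): Delta=0.0000 Bond=0.9524
(2,1): Delta=-0.0101 Bond=2.2003
(2,2): Delta=0.0000 Bond=0.0000
V0=0.4319

Under the risk-neutral measure, an up-move has probability p* = (R−d)/(u−d) = 0.5000 and values discount at R = 1.05.
Terminal payoffs: V(3,0)=1.0000, V(3,1)=1.0000, V(3,2)=0.0000, V(3,3)=0.0000
(2,0): S=96.4592. Δ = (V_up−V_dn)/(S_up−S_dn) = (1.0000−1.0000)/(129.2553−73.3090) = 0.0000. V = [p*·1.0000 + (1−p*)·1.0000]/1.05 = 0.9524. B = V − Δ·S = 0.9524.
(2,1): S=170.0728. Δ = (V_up−V_dn)/(S_up−S_dn) = (0.0000−1.0000)/(227.8976−129.2553) = -0.0101. V = [p*·0.0000 + (1−p*)·1.0000]/1.05 = 0.4762. B = V − Δ·S = 2.2003.
(2,2): S=299.8652. Δ = (V_up−V_dn)/(S_up−S_dn) = (0.0000−0.0000)/(401.8194−227.8976) = 0.0000. V = [p*·0.0000 + (1−p*)·0.0000]/1.05 = 0.0000. B = V − Δ·S = 0.0000.
(1,0): S=126.9200. Δ = (V_up−V_dn)/(S_up−S_dn) = (0.4762−0.9524)/(170.0728−96.4592) = -0.0065. V = [p*·0.4762 + (1−p*)·0.9524]/1.05 = 0.6803. B = V − Δ·S = 1.5013.
(1,1): S=223.7800. Δ = (V_up−V_dn)/(S_up−S_dn) = (0.0000−0.4762)/(299.8652−170.0728) = -0.0037. V = [p*·0.0000 + (1−p*)·0.4762]/1.05 = 0.2268. B = V − Δ·S = 1.0478.
(0,0): S=167.0000. Δ = (V_up−V_dn)/(S_up−S_dn) = (0.2268−0.6803)/(223.7800−126.9200) = -0.0047. V = [p*·0.2268 + (1−p*)·0.6803]/1.05 = 0.4319. B = V − Δ·S = 1.2138.
Check: Δ(0,0)·S0 + B(0,0) = 0.4319 = V0.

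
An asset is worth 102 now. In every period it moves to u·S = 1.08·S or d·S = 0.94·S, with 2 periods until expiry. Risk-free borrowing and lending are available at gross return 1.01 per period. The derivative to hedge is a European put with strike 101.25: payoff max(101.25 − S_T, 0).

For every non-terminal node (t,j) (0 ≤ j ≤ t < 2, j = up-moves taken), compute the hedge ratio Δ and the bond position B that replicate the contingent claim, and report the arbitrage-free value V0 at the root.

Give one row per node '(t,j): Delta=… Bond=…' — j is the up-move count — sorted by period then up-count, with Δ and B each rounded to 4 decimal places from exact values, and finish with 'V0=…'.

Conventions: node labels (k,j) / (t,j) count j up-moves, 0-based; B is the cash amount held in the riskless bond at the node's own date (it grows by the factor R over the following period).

(0,0): Delta=-0.3856 Bond=42.0569
(1,0): Delta=-0.8286 Bond=84.9549
(1,1): Delta=0.0000 Bond=0.0000
V0=2.7259

Arbitrage-free pricing uses the up-move probability p* = (R−d)/(u−d) = 0.5000, discounting each step at R = 1.01.
Expiry values: V(2,0)=11.1228, V(2,1)=0.0000, V(2,2)=0.0000
(1,0): S=95.8800. Δ = (V_up−V_dn)/(S_up−S_dn) = (0.0000−11.1228)/(103.5504−90.1272) = -0.8286. V = [p*·0.0000 + (1−p*)·11.1228]/1.01 = 5.5063. B = V − Δ·S = 84.9549.
(1,1): S=110.1600. Δ = (V_up−V_dn)/(S_up−S_dn) = (0.0000−0.0000)/(118.9728−103.5504) = 0.0000. V = [p*·0.0000 + (1−p*)·0.0000]/1.01 = 0.0000. B = V − Δ·S = 0.0000.
(0,0): S=102.0000. Δ = (V_up−V_dn)/(S_up−S_dn) = (0.0000−5.5063)/(110.1600−95.8800) = -0.3856. V = [p*·0.0000 + (1−p*)·5.5063]/1.01 = 2.7259. B = V − Δ·S = 42.0569.
Check: Δ(0,0)·S0 + B(0,0) = 2.7259 = V0.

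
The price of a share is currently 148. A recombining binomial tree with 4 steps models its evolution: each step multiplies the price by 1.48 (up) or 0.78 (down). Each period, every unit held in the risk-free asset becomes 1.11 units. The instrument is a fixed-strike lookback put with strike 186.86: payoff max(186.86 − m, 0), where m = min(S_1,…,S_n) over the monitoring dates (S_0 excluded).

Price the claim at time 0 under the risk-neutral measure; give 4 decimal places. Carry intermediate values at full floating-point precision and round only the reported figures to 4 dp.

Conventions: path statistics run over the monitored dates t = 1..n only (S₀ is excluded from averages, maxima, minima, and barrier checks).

price = 40.0237

With p* = (R−d)/(u−d) = 0.4714, sum probability × payoff across the paths and divide by R^4.
Enumerate all 2^4 = 16 price paths (U = up ×1.48, D = down ×0.78); each path with k up-moves has probability p*^k·(1−p*)^(4−k).
DDDD: m=54.7823, payoff=132.0777, prob=0.078058
UDDD: m=103.9459, payoff=82.9141, prob=0.069619
DUDD: m=103.9459, payoff=82.9141, prob=0.069619
UUDD: m=197.2306, payoff=0.0000, prob=0.062093
DDUD: m=90.0432, payoff=96.8168, prob=0.069619
UDUD: m=170.8512, payoff=16.0088, prob=0.062093
DUUD: m=115.4400, payoff=71.4200, prob=0.062093
UUUD: m=219.0400, payoff=0.0000, prob=0.055380
DDDU: m=70.2337, payoff=116.6263, prob=0.069619
UDDU: m=133.2639, payoff=53.5961, prob=0.062093
DUDU: m=115.4400, payoff=71.4200, prob=0.062093
UUDU: m=219.0400, payoff=0.0000, prob=0.055380
DDUU: m=90.0432, payoff=96.8168, prob=0.062093
UDUU: m=170.8512, payoff=16.0088, prob=0.055380
DUUU: m=115.4400, payoff=71.4200, prob=0.055380
UUUU: m=219.0400, payoff=0.0000, prob=0.049393
Price = Σ prob·payoff / R^4 = 60.758722 / 1.518070 = 40.0237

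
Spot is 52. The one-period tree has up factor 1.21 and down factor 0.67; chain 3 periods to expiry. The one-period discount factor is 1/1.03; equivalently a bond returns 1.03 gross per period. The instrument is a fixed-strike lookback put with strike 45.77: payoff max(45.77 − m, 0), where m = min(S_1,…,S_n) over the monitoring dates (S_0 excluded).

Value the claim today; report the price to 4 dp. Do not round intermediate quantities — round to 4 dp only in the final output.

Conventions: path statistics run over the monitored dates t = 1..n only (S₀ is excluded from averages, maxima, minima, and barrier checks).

price = 6.8893

Under the martingale measure an up-move has probability p* = 0.6667; value the claim as the probability-weighted average of per-path payoffs, discounted 3 periods at R = 1.03.
Enumerate all 2^3 = 8 price paths (U = up ×1.21, D = down ×0.67); each path with k up-moves has probability p*^k·(1−p*)^(3−k).
DDD: m=15.6397, payoff=30.1303, prob=0.037037
UDD: m=28.2448, payoff=17.5252, prob=0.074074
DUD: m=28.2448, payoff=17.5252, prob=0.074074
UUD: m=51.0092, payoff=0.0000, prob=0.148148
DDU: m=23.3428, payoff=22.4272, prob=0.074074
UDU: m=42.1564, payoff=3.6136, prob=0.148148
DUU: m=34.8400, payoff=10.9300, prob=0.148148
UUU: m=62.9200, payoff=0.0000, prob=0.296296
Price = Σ prob·payoff / R^3 = 7.528147 / 1.092727 = 6.8893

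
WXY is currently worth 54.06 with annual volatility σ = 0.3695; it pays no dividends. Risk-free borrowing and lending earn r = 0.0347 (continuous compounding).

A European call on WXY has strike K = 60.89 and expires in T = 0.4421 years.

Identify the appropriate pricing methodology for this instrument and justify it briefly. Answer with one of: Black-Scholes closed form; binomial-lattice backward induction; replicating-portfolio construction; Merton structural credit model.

Key observation: with WXY following a GBM at constant σ and r, the European call struck at 60.89 prices in closed form — nothing here needs a stepwise model or a balance sheet.

framework: Black-Scholes closed form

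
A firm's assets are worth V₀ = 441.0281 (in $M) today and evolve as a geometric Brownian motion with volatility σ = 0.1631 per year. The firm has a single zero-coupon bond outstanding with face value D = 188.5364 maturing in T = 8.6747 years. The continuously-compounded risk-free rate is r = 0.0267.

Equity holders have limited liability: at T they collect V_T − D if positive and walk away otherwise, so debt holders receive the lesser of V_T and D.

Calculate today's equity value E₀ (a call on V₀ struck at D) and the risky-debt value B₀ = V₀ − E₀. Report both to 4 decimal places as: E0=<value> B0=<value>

E0=291.9798 B0=149.0483

Equity is a call on the firm's assets struck at D = 188.5364:
d₁ = [ln(V₀/D) + (r + σ²/2)T] / (σ√T)
   = [ln(441.0281/188.5364) + (0.0267 + 0.5·0.1631²)·8.6747] / (0.1631·√8.6747)
   = [0.849818 + 0.346995] / 0.480376 = 2.491408
d₂ = d₁ − σ√T = 2.491408 − 0.480376 = 2.011032
N(d₁) = 0.993638,  N(d₂) = 0.977839,  e^(−rT) = 0.793252
E₀ = V₀·N(d₁) − D·e^(−rT)·N(d₂)
   = 441.0281·0.993638 − 188.5364·0.793252·0.977839 = 291.979807
B₀ = V₀ − E₀ = 441.0281 − 291.979807 = 149.048293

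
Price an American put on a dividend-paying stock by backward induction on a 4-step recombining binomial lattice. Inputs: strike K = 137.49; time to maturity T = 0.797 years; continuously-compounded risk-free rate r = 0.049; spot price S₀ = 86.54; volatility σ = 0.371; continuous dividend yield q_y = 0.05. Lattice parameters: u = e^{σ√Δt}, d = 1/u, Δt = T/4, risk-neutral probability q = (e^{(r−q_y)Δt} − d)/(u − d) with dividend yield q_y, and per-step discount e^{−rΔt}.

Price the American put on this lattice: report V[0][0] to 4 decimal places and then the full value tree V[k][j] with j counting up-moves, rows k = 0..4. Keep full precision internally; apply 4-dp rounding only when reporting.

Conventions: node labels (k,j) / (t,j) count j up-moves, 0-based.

price = 51.5887
tree:
51.5887
64.1576 37.8250
75.3496 50.9500 23.1087
84.8334 64.1576 35.3636 9.1067
92.8698 75.3496 50.9500 16.9699 0.0000

Δt=0.19925  u=1.18011  d=0.84738  q=0.45809  discount=0.99028
step 4 (expiry): payoffs max(K−S,0) = 92.8698 75.3496 50.9500 16.9699 0.0000
k=3: (k=3,j=0): S=52.6566, K−S=84.8334, hold=84.0195 ⇒ V=84.8334 exercise | (k=3,j=1): S=73.3324, K−S=64.1576, hold=63.5488 ⇒ V=64.1576 exercise | (k=3,j=2): S=102.1264, K−S=35.3636, hold=35.0401 ⇒ V=35.3636 exercise | (k=3,j=3): S=142.2266, K−S=0.0000, hold=9.1067 ⇒ V=9.1067 continue
k=2: (k=2,j=0): S=62.1404, K−S=75.3496, hold=74.6297 ⇒ V=75.3496 exercise | (k=2,j=1): S=86.5400, K−S=50.9500, hold=50.4721 ⇒ V=50.9500 exercise | (k=2,j=2): S=120.5201, K−S=16.9699, hold=23.1087 ⇒ V=23.1087 continue
k=1: (k=1,j=0): S=73.3324, K−S=64.1576, hold=63.5488 ⇒ V=64.1576 exercise | (k=1,j=1): S=102.1264, K−S=35.3636, hold=37.8250 ⇒ V=37.8250 continue
k=0: (k=0,j=0): S=86.5400, K−S=50.9500, hold=51.5887 ⇒ V=51.5887 continue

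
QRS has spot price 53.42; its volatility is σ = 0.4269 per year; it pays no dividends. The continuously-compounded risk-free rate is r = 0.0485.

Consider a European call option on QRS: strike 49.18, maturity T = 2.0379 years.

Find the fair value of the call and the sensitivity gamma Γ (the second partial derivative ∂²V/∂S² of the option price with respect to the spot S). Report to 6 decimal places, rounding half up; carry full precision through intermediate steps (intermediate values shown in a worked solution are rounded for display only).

price = 16.661063
Γ = 0.010220

σ√T = 0.4269·√2.0379 = 0.609421
d₁ = (ln(S/K) + (r+σ²/2)T) / (σ√T) = (ln(53.42/49.18) + (0.0485+0.4269²/2)·2.0379) / 0.609421 = (0.082698 + 0.284535) / 0.609421 = 0.602594
d₂ = d₁ − σ√T = 0.602594 − 0.609421 = -0.006827
e^{−rT} = 0.905889
N(d₁) = 0.726611,  N(d₂) = 0.497276
Call price V = S·N(d₁) − K·e^{−rT}·N(d₂) = 38.815534 − 22.154471 = 16.661063
φ(d₁) = (1/√(2π))·e^{−d₁²/2} = 0.332705
Γ = φ(d₁) / (S·σ·√T) = 0.010220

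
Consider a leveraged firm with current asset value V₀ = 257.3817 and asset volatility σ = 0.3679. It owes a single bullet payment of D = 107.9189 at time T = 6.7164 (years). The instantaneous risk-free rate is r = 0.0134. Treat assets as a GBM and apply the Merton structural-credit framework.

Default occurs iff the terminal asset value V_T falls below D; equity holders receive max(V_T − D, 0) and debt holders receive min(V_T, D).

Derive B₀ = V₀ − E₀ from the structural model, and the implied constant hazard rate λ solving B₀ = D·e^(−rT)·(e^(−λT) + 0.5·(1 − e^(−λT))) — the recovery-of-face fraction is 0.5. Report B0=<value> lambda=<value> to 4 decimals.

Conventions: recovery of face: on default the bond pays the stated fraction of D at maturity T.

Work the structural quantities from V₀ = 257.3817 against face 107.9189:
d₁ = [ln(V₀/D) + (r + σ²/2)T] / (σ√T)
   = [ln(257.3817/107.9189) + (0.0134 + 0.5·0.3679²)·6.7164] / (0.3679·√6.7164)
   = [0.869180 + 0.544534] / 0.953450 = 1.482735
d₂ = d₁ − σ√T = 1.482735 − 0.953450 = 0.529284
N(d₁) = 0.930928,  N(d₂) = 0.701696,  e^(−rT) = 0.913931
E₀ = V₀·N(d₁) − D·e^(−rT)·N(d₂)
   = 257.3817·0.930928 − 107.9189·0.913931·0.701696 = 170.395115
B₀ = V₀ − E₀ = 257.3817 − 170.395115 = 86.986585
e^(−λT) = (B₀·e^(rT)/D − 0.5)/(1 − 0.5) = (86.9866·1.094174/107.9189 − 0.5)/0.5 = 0.76388896
λ = −ln(0.76388896)/6.7164 = 0.040101

B0=86.9866 lambda=0.0401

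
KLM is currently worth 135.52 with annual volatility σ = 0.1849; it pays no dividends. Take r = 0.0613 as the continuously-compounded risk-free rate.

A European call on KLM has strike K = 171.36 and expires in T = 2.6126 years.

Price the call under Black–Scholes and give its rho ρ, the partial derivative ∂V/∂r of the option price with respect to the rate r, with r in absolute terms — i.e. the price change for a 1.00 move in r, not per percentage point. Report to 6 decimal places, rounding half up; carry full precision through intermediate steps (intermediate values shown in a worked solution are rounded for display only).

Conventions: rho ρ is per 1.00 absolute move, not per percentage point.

σ√T = 0.1849·√2.6126 = 0.298864
d₁ = (ln(S/K) + (r+σ²/2)T) / (σ√T) = (ln(135.52/171.36) + (0.0613+0.1849²/2)·2.6126) / 0.298864 = (-0.234647 + 0.204812) / 0.298864 = -0.099829
d₂ = d₁ − σ√T = -0.099829 − 0.298864 = -0.398693
e^{−rT} = 0.852014
N(d₁) = 0.460240,  N(d₂) = 0.345060
Call price V = S·N(d₁) − K·e^{−rT}·N(d₂) = 62.371745 − 50.379124 = 11.992621
ρ = K·T·e^{−rT}·N(d₂) = 131.620500

price = 11.992621
ρ = 131.620500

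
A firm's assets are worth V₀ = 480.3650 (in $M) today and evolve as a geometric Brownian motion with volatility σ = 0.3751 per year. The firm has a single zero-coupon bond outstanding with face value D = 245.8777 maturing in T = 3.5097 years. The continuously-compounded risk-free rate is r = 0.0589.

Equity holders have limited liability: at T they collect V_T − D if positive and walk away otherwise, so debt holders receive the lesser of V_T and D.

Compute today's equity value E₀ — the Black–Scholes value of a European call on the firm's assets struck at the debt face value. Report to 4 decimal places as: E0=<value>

E0=291.0316

Apply the equity-as-call identities (strike 245.8777, horizon 3.5097 years):
d₁ = [ln(V₀/D) + (r + σ²/2)T] / (σ√T)
   = [ln(480.3650/245.8777) + (0.0589 + 0.5·0.3751²)·3.5097] / (0.3751·√3.5097)
   = [0.669712 + 0.453629] / 0.702720 = 1.598562
d₂ = d₁ − σ√T = 1.598562 − 0.702720 = 0.895842
N(d₁) = 0.945041,  N(d₂) = 0.814831,  e^(−rT) = 0.813246
E₀ = V₀·N(d₁) − D·e^(−rT)·N(d₂)
   = 480.3650·0.945041 − 245.8777·0.813246·0.814831 = 291.031637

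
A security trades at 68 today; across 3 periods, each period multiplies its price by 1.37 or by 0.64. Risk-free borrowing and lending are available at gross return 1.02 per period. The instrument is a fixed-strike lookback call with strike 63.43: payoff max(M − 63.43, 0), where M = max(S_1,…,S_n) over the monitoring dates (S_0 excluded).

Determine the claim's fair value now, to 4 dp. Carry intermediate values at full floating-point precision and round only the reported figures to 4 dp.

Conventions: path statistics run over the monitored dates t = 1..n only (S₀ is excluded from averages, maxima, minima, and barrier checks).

Under the martingale measure an up-move has probability p* = 0.5205; value the claim as the probability-weighted average of per-path payoffs, discounted 3 periods at R = 1.02.
Enumerate all 2^3 = 8 price paths (U = up ×1.37, D = down ×0.64); each path with k up-moves has probability p*^k·(1−p*)^(3−k).
DDD: M=43.5200, payoff=0.0000, prob=0.110214
UDD: M=93.1600, payoff=29.7300, prob=0.119661
DUD: M=59.6224, payoff=0.0000, prob=0.119661
UUD: M=127.6292, payoff=64.1992, prob=0.129917
DDU: M=43.5200, payoff=0.0000, prob=0.119661
UDU: M=93.1600, payoff=29.7300, prob=0.129917
DUU: M=81.6827, payoff=18.2527, prob=0.129917
UUU: M=174.8520, payoff=111.4220, prob=0.141053
Price = Σ prob·payoff / R^3 = 33.848270 / 1.061208 = 31.8960

price = 31.8960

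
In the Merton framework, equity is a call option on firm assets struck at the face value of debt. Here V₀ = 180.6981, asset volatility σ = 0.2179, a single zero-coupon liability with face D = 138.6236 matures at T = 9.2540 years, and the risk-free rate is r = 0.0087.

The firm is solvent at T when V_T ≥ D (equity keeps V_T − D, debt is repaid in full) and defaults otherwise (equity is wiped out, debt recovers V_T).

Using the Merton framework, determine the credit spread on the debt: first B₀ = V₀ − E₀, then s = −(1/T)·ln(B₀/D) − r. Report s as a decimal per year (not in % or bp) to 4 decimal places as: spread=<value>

spread=0.0171

Apply the equity-as-call identities (strike 138.6236, horizon 9.2540 years):
d₁ = [ln(V₀/D) + (r + σ²/2)T] / (σ√T)
   = [ln(180.6981/138.6236) + (0.0087 + 0.5·0.2179²)·9.2540] / (0.2179·√9.2540)
   = [0.265065 + 0.300202] / 0.662860 = 0.852769
d₂ = d₁ − σ√T = 0.852769 − 0.662860 = 0.189909
N(d₁) = 0.803106,  N(d₂) = 0.575310,  e^(−rT) = 0.922646
E₀ = V₀·N(d₁) − D·e^(−rT)·N(d₂)
   = 180.6981·0.803106 − 138.6236·0.922646·0.575310 = 71.537390
B₀ = V₀ − E₀ = 180.6981 − 71.537390 = 109.160710
spread = −(1/T)·ln(B₀/D) − r = −(1/9.2540)·ln(109.160710/138.6236) − 0.0087 = 0.01712031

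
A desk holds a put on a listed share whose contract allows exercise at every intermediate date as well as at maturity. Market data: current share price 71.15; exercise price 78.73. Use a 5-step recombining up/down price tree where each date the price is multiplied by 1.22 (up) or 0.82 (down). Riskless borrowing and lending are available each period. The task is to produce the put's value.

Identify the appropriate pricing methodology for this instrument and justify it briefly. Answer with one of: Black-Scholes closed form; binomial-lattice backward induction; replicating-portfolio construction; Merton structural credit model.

Key observation: early exercise of the strike-78.73 put must be checked at each of the 5 dates (spot 71.15), which forces a node-by-node comparison of intrinsic and continuation value backward from expiry.

framework: binomial-lattice backward induction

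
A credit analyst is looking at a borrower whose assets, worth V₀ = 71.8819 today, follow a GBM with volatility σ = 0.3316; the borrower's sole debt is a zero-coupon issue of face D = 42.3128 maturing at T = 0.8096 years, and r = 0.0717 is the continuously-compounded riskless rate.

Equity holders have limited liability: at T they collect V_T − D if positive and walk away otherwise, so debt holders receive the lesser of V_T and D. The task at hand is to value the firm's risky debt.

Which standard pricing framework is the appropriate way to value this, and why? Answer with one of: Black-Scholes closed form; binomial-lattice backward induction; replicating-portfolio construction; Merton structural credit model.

Key observation: a levered firm with one bullet debt due at 0.8096 years is the canonical structural-credit setup: equity is a call on the firm's assets struck at the face value.

framework: Merton structural credit model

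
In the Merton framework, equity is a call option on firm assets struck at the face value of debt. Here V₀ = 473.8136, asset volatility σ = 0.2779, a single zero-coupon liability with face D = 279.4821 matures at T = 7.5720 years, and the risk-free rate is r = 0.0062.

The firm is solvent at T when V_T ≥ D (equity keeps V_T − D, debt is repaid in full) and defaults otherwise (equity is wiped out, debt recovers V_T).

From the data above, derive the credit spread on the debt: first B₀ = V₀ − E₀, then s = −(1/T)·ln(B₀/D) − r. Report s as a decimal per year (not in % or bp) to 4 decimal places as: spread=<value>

Work the structural quantities from V₀ = 473.8136 against face 279.4821:
d₁ = [ln(V₀/D) + (r + σ²/2)T] / (σ√T)
   = [ln(473.8136/279.4821) + (0.0062 + 0.5·0.2779²)·7.5720] / (0.2779·√7.5720)
   = [0.527876 + 0.339333] / 0.764705 = 1.134044
d₂ = d₁ − σ√T = 1.134044 − 0.764705 = 0.369339
N(d₁) = 0.871612,  N(d₂) = 0.644062,  e^(−rT) = 0.954139
E₀ = V₀·N(d₁) − D·e^(−rT)·N(d₂)
   = 473.8136·0.871612 − 279.4821·0.954139·0.644062 = 241.232895
B₀ = V₀ − E₀ = 473.8136 − 241.232895 = 232.580705
spread = −(1/T)·ln(B₀/D) − r = −(1/7.5720)·ln(232.580705/279.4821) − 0.0062 = 0.01806056

spread=0.0181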